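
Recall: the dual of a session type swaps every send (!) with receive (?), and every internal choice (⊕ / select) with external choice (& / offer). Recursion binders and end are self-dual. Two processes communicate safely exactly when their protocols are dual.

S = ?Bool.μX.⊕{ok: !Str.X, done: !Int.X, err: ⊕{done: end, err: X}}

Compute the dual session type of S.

?Bool ↦ !Bool
  μX ↦ μX  (μ self-dual)
    ⊕{ok,done,err} ↦ &{ok,done,err}  (internal→external)
      case ok:
        !Str ↦ ?Str
          dual(X) = X
      case done:
        !Int ↦ ?Int
          dual(X) = X
      case err:
        ⊕{done,err} ↦ &{done,err}  (internal→external)
          case done:
            dual(end) = end
          case err:
            dual(X) = X

!Bool.μX.&{ok: ?Str.X, done: ?Int.X, err: &{done: end, err: X}}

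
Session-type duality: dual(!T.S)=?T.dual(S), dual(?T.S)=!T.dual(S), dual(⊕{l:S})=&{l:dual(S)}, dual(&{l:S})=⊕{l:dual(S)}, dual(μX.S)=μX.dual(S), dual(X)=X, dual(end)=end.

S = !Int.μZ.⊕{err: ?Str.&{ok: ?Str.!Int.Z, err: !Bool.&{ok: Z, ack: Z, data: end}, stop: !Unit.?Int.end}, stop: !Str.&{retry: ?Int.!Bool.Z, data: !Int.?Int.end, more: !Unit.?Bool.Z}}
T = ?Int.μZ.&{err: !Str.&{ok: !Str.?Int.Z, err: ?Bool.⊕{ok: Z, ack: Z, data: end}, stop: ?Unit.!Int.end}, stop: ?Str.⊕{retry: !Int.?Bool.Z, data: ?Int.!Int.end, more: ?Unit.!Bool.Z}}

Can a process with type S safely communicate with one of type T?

!Int | ?Int  ok
  μZ | μZ  ok (rec unchanged)
    ⊕{err,stop} | &{err,stop}  ok label sets agree
      case err:
        ?Str | !Str  ok
          &{ok,err,stop} | &{ok,err,stop}  ✗ choice polarity not flipped — not dual

NO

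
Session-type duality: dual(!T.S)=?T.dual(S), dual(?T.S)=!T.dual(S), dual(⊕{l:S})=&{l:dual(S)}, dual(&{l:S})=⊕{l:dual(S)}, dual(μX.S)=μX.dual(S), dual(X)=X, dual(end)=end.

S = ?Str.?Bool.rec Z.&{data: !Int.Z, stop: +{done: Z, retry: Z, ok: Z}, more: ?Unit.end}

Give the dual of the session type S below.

!Str.!Bool.rec Z.+{data: ?Int.Z, stop: &{done: Z, retry: Z, ok: Z}, more: !Unit.end}

?Str ↦ !Str
  ?Bool ↦ !Bool
    rec Z ↦ rec Z  (μ self-dual)
      &{data,stop,more} ↦ +{data,stop,more}  (offer→select)
        [data]
          !Int ↦ ?Int
            Z self-dual
        [stop]
          +{done,retry,ok} ↦ &{done,retry,ok}  (⊕→&)
            [done]
              Z self-dual
            [retry]
              Z self-dual
            [ok]
              Z self-dual
        [more]
          ?Unit ↦ !Unit
            end self-dual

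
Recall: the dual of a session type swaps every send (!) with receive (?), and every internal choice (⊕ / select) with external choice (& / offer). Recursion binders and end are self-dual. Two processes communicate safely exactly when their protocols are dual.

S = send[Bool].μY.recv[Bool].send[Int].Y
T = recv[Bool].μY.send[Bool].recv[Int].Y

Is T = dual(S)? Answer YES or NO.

send[Bool] ‖ recv[Bool]  match
  μY ‖ μY  match (binder kept)
    recv[Bool] ‖ send[Bool]  match
      send[Int] ‖ recv[Int]  match
        Y ‖ Y  match

YES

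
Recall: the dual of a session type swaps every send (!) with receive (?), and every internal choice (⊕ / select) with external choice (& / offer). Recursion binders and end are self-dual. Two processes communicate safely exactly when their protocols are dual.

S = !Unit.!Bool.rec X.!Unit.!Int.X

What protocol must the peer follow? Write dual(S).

?Unit.?Bool.rec X.?Unit.?Int.X

!Unit = ?Unit
  !Bool = ?Bool
    rec X = rec X  (rec unchanged)
      !Unit = ?Unit
        !Int = ?Int
          X ↦ X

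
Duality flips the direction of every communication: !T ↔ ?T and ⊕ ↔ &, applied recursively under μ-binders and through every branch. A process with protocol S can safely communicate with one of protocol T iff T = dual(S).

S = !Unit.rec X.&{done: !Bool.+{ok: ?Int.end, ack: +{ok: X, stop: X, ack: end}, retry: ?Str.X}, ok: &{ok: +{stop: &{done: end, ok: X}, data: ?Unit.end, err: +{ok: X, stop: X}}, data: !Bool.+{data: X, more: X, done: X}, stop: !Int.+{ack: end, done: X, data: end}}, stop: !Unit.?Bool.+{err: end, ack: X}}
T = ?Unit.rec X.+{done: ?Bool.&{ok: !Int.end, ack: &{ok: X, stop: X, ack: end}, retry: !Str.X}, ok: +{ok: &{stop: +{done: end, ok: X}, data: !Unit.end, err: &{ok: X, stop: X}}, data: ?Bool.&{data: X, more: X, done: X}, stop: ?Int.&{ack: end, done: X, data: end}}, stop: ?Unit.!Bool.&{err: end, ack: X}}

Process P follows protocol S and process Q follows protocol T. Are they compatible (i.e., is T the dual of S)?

!Unit | ?Unit  ok
  rec X | rec X  ok (μ self-dual)
    &{done,ok,stop} | +{done,ok,stop}  ok same labels
      case done:
        !Bool | ?Bool  ok
          +{ok,ack,retry} | &{ok,ack,retry}  ok same labels
            case ok:
              ?Int | !Int  ok
                end | end  ok
            case ack:
              +{ok,stop,ack} | &{ok,stop,ack}  ok same labels
                case ok:
                  X | X  ok
                case stop:
                  X | X  ok
                case ack:
                  end | end  ok
            case retry:
              ?Str | !Str  ok
                X | X  ok
      case ok:
        &{ok,data,stop} | +{ok,data,stop}  ok same labels
          case ok:
            +{stop,data,err} | &{stop,data,err}  ok same labels
              case stop:
                &{done,ok} | +{done,ok}  ok same labels
                  case done:
                    end | end  ok
                  case ok:
                    X | X  ok
              case data:
                ?Unit | !Unit  ok
                  end | end  ok
              case err:
                +{ok,stop} | &{ok,stop}  ok same labels
                  case ok:
                    X | X  ok
                  case stop:
                    X | X  ok
          case data:
            !Bool | ?Bool  ok
              +{data,more,done} | &{data,more,done}  ok same labels
                case data:
                  X | X  ok
                case more:
                  X | X  ok
                case done:
                  X | X  ok
          case stop:
            !Int | ?Int  ok
              +{ack,done,data} | &{ack,done,data}  ok same labels
                case ack:
                  end | end  ok
                case done:
                  X | X  ok
                case data:
                  end | end  ok
      case stop:
        !Unit | ?Unit  ok
          ?Bool | !Bool  ok
            +{err,ack} | &{err,ack}  ok same labels
              case err:
                end | end  ok
              case ack:
                X | X  ok

YES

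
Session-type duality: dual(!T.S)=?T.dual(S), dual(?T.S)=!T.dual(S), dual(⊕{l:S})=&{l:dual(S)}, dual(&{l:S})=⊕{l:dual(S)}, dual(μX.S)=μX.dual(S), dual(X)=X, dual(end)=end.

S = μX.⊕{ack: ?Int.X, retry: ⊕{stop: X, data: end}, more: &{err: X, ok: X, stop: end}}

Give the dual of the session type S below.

μX → μX  (binder kept)
  ⊕{ack,retry,more} → &{ack,retry,more}  (⊕→&)
    • ack:
      ?Int → !Int
        X self-dual
    • retry:
      ⊕{stop,data} → &{stop,data}  (⊕→&)
        • stop:
          X self-dual
        • data:
          end self-dual
    • more:
      &{err,ok,stop} → ⊕{err,ok,stop}  (offer→select)
        • err:
          X self-dual
        • ok:
          X self-dual
        • stop:
          end self-dual

μX.&{ack: !Int.X, retry: &{stop: X, data: end}, more: ⊕{err: X, ok: X, stop: end}}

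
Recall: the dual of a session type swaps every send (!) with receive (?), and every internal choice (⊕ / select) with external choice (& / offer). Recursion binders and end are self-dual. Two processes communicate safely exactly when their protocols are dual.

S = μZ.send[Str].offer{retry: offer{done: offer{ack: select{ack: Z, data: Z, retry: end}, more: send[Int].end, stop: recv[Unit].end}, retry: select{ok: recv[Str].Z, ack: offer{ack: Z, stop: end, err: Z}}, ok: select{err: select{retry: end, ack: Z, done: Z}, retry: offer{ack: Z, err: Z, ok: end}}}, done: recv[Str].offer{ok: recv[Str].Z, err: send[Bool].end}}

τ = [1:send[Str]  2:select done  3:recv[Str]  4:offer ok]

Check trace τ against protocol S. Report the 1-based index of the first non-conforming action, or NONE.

@1 send[Str]  ✓  state: offer{retry: offer{done: offer{ack: select{ack: μZ.…, data: μZ.…, retry: end}, more: send[Int].end, stop: recv[Unit].end}, retry: select{ok: recv[Str].μZ.…, ack: offer{ack: μZ.…, stop: end, err: μZ.…}}, ok: select{err: select{retry: end, ack: μZ.…, done: μZ.…}, retry: offer{ack: μZ.…, err: μZ.…, ok: end}}}, done: recv[Str].offer{ok: recv[Str].μZ.…, err: send[Bool].end}}
@2 got select done, protocol expects offer retry or offer done  ✗

2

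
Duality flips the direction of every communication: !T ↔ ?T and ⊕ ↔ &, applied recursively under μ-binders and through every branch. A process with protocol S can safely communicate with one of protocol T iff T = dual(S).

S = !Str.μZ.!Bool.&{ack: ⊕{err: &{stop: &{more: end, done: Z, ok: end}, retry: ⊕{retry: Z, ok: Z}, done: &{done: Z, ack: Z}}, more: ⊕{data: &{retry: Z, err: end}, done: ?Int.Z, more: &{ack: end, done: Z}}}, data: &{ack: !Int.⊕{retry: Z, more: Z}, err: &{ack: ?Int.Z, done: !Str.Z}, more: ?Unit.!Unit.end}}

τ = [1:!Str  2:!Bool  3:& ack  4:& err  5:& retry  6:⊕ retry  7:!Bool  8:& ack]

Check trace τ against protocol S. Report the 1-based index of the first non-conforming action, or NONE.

4

[1] !Str  ✓  residual = μZ.…
[2] !Bool  ✓  residual = &{ack: ⊕{err: &{stop: &{more: end, done: μZ.…, ok: end}, retry: ⊕{retry: μZ.…, ok: μZ.…}, done: &{done: μZ.…, ack: μZ.…}}, more: ⊕{data: &{retry: μZ.…, err: end}, done: ?Int.μZ.…, more: &{ack: end, done: μZ.…}}}, data: &{ack: !Int.⊕{retry: μZ.…, more: μZ.…}, err: &{ack: ?Int.μZ.…, done: !Str.μZ.…}, more: ?Unit.!Unit.end}}
[3] & ack  ✓  residual = ⊕{err: &{stop: &{more: end, done: μZ.…, ok: end}, retry: ⊕{retry: μZ.…, ok: μZ.…}, done: &{done: μZ.…, ack: μZ.…}}, more: ⊕{data: &{retry: μZ.…, err: end}, done: ?Int.μZ.…, more: &{ack: end, done: μZ.…}}}
[4] got & err, protocol expects ⊕ err or ⊕ more  ✗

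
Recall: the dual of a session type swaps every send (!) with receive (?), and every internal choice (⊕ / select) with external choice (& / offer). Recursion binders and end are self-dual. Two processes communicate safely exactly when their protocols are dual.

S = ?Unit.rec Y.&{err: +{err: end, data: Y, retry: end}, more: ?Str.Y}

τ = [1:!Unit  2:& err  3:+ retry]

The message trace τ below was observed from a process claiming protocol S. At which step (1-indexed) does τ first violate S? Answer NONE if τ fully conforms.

1

@1 got !Unit, protocol expects ?Unit  ✗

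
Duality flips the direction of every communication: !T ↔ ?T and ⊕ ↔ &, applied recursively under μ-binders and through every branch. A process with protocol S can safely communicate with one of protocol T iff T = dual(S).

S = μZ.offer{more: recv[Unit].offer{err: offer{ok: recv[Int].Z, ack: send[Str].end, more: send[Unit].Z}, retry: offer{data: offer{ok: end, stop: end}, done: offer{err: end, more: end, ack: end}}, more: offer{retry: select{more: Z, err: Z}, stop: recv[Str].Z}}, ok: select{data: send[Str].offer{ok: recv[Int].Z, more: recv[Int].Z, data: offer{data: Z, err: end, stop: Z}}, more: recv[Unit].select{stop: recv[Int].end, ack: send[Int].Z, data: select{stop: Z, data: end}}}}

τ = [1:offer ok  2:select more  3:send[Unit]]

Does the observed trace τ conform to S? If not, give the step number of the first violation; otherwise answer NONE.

3

@1 offer ok  ok  now at select{data: send[Str].offer{ok: recv[Int].μZ.…, more: recv[Int].μZ.…, data: offer{data: μZ.…, err: end, stop: μZ.…}}, more: recv[Unit].select{stop: recv[Int].end, ack: send[Int].μZ.…, data: select{stop: μZ.…, data: end}}}
@2 select more  ok  now at recv[Unit].select{stop: recv[Int].end, ack: send[Int].μZ.…, data: select{stop: μZ.…, data: end}}
@3 got send[Unit], protocol expects recv[Unit]  ✗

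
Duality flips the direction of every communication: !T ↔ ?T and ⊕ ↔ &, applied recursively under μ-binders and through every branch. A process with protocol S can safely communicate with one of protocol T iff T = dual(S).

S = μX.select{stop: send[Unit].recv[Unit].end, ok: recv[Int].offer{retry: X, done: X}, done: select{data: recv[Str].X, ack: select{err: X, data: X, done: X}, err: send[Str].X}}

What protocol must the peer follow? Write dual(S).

μX.offer{stop: recv[Unit].send[Unit].end, ok: send[Int].select{retry: X, done: X}, done: offer{data: send[Str].X, ack: offer{err: X, data: X, done: X}, err: recv[Str].X}}

μX = μX  (μ self-dual)
  select{stop,ok,done} = offer{stop,ok,done}  (internal→external)
    case stop:
      send[Unit] = recv[Unit]
        recv[Unit] = send[Unit]
          end self-dual
    case ok:
      recv[Int] = send[Int]
        offer{retry,done} = select{retry,done}  (external→internal)
          case retry:
            X self-dual
          case done:
            X self-dual
    case done:
      select{data,ack,err} = offer{data,ack,err}  (internal→external)
        case data:
          recv[Str] = send[Str]
            X self-dual
        case ack:
          select{err,data,done} = offer{err,data,done}  (internal→external)
            case err:
              X self-dual
            case data:
              X self-dual
            case done:
              X self-dual
        case err:
          send[Str] = recv[Str]
            X self-dual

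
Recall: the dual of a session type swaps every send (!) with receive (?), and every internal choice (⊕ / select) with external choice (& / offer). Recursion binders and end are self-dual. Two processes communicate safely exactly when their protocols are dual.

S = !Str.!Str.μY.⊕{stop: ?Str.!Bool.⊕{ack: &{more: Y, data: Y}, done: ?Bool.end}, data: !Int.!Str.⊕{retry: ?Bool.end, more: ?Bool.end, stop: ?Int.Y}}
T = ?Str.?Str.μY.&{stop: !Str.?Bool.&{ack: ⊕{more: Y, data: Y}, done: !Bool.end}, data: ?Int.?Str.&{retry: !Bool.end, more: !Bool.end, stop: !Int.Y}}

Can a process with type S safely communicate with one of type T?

!Str | ?Str  match
  !Str | ?Str  match
    μY | μY  match (binder kept)
      ⊕{stop,data} | &{stop,data}  match same labels
        [stop]
          ?Str | !Str  match
            !Bool | ?Bool  match
              ⊕{ack,done} | &{ack,done}  match same labels
                [ack]
                  &{more,data} | ⊕{more,data}  match same labels
                    [more]
                      Y | Y  match
                    [data]
                      Y | Y  match
                [done]
                  ?Bool | !Bool  match
                    end | end  match
        [data]
          !Int | ?Int  match
            !Str | ?Str  match
              ⊕{retry,more,stop} | &{retry,more,stop}  match same labels
                [retry]
                  ?Bool | !Bool  match
                    end | end  match
                [more]
                  ?Bool | !Bool  match
                    end | end  match
                [stop]
                  ?Int | !Int  match
                    Y | Y  match

YES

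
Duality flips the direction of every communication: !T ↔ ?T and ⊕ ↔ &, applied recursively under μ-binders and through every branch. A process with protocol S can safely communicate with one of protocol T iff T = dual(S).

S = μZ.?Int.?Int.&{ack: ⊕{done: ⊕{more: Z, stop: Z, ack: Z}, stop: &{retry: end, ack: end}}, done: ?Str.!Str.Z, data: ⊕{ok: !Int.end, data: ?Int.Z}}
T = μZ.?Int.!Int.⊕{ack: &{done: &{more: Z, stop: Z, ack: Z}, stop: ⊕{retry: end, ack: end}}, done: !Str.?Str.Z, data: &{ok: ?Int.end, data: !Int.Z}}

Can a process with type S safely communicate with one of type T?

μZ ‖ μZ  ok (μ self-dual)
  ?Int ‖ ?Int  ✗ same direction on both sides — not dual

NO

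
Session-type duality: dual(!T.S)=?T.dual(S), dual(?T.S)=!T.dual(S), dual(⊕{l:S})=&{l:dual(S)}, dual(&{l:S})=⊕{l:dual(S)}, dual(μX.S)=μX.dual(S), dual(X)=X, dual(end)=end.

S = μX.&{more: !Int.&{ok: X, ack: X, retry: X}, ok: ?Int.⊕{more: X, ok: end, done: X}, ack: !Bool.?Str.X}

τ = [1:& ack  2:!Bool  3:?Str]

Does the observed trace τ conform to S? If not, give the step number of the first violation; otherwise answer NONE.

NONE

step 1: & ack  match  state: !Bool.?Str.μX.…
step 2: !Bool  match  state: ?Str.μX.…
step 3: ?Str  match  state: μX.…
trace exhausted — no violation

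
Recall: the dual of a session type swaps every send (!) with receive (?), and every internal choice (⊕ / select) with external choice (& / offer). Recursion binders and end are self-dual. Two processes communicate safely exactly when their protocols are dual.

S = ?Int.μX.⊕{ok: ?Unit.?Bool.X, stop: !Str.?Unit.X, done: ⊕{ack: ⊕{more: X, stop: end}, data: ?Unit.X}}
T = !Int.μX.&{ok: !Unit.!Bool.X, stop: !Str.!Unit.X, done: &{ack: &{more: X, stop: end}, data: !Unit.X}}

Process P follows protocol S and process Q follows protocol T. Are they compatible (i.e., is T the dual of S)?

?Int ‖ !Int  match
  μX ‖ μX  match (μ self-dual)
    ⊕{ok,stop,done} ‖ &{ok,stop,done}  match label sets agree
      • ok:
        ?Unit ‖ !Unit  match
          ?Bool ‖ !Bool  match
            X ‖ X  match
      • stop:
        !Str ‖ !Str  ✗ same direction on both sides — not dual

NO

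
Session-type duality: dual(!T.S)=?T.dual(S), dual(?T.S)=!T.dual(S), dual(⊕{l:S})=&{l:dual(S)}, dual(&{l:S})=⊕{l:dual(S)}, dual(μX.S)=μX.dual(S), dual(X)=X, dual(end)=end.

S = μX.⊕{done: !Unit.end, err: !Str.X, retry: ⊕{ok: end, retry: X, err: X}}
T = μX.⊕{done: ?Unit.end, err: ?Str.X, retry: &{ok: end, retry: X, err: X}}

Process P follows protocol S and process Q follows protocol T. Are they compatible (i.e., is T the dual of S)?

μX vs μX  match (rec unchanged)
  ⊕{done,err,retry} vs ⊕{done,err,retry}  ✗ choice polarity not flipped — not dual

NO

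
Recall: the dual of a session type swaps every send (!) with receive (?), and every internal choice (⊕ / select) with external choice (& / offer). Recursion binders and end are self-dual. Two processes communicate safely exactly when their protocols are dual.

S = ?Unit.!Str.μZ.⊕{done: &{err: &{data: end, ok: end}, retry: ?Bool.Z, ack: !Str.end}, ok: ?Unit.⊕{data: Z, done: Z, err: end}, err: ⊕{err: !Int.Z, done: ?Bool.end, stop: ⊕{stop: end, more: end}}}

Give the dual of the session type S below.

!Unit.?Str.μZ.&{done: ⊕{err: ⊕{data: end, ok: end}, retry: !Bool.Z, ack: ?Str.end}, ok: !Unit.&{data: Z, done: Z, err: end}, err: &{err: ?Int.Z, done: !Bool.end, stop: &{stop: end, more: end}}}

?Unit ↦ !Unit
  !Str ↦ ?Str
    μZ ↦ μZ  (rec unchanged)
      ⊕{done,ok,err} ↦ &{done,ok,err}  (internal→external)
        case done:
          &{err,retry,ack} ↦ ⊕{err,retry,ack}  (&→⊕)
            case err:
              &{data,ok} ↦ ⊕{data,ok}  (&→⊕)
                case data:
                  end self-dual
                case ok:
                  end self-dual
            case retry:
              ?Bool ↦ !Bool
                Z self-dual
            case ack:
              !Str ↦ ?Str
                end self-dual
        case ok:
          ?Unit ↦ !Unit
            ⊕{data,done,err} ↦ &{data,done,err}  (internal→external)
              case data:
                Z self-dual
              case done:
                Z self-dual
              case err:
                end self-dual
        case err:
          ⊕{err,done,stop} ↦ &{err,done,stop}  (internal→external)
            case err:
              !Int ↦ ?Int
                Z self-dual
            case done:
              ?Bool ↦ !Bool
                end self-dual
            case stop:
              ⊕{stop,more} ↦ &{stop,more}  (internal→external)
                case stop:
                  end self-dual
                case more:
                  end self-dual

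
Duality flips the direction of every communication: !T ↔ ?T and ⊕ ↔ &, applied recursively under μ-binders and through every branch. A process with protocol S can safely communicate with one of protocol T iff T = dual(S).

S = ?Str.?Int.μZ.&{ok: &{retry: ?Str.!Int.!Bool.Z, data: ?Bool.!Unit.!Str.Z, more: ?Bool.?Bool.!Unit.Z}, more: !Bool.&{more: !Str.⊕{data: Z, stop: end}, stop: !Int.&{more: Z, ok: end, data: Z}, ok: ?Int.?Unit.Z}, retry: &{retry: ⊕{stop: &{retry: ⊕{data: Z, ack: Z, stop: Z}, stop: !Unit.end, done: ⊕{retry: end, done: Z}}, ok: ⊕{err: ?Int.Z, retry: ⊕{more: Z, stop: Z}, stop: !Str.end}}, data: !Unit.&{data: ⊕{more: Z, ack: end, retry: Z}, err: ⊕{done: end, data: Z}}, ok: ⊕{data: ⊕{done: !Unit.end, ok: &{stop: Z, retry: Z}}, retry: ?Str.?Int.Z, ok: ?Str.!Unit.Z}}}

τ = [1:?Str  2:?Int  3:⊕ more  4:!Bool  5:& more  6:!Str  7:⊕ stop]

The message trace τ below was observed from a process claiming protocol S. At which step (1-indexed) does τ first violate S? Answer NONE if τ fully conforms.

step 1: ?Str  match  residual = ?Int.μZ.…
step 2: ?Int  match  residual = μZ.…
step 3: got ⊕ more, protocol expects & ok or & more or & retry  ✗

3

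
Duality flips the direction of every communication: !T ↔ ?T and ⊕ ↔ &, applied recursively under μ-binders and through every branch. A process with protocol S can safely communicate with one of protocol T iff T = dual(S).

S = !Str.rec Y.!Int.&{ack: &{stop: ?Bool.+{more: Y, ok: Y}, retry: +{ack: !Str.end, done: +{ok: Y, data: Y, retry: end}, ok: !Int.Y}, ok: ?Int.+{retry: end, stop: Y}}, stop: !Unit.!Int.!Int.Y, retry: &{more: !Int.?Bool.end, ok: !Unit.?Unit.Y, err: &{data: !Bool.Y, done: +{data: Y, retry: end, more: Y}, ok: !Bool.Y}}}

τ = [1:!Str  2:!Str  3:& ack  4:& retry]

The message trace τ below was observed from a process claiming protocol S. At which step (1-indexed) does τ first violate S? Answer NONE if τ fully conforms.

2

[1] !Str  match  now at rec Y.…
[2] got !Str, protocol expects !Int  ✗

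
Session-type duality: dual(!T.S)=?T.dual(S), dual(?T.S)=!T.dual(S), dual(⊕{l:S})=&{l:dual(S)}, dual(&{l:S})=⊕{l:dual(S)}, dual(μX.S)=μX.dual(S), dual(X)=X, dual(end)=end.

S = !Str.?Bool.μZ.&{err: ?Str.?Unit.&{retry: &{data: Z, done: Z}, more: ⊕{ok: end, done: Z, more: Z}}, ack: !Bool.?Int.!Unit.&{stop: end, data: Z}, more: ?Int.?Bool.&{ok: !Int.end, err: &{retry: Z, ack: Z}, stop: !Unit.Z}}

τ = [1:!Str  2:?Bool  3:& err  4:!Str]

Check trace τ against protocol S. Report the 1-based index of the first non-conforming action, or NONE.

[1] !Str  match  state: ?Bool.μZ.…
[2] ?Bool  match  state: μZ.…
[3] & err  match  state: ?Str.?Unit.&{retry: &{data: μZ.…, done: μZ.…}, more: ⊕{ok: end, done: μZ.…, more: μZ.…}}
[4] got !Str, protocol expects ?Str  ✗

4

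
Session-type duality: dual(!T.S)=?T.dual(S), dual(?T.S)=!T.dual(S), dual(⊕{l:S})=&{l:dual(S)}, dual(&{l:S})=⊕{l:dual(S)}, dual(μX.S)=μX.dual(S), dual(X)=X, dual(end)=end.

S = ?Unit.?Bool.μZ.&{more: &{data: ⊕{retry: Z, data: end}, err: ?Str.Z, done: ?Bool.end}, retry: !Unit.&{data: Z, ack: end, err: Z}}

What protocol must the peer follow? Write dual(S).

!Unit.!Bool.μZ.⊕{more: ⊕{data: &{retry: Z, data: end}, err: !Str.Z, done: !Bool.end}, retry: ?Unit.⊕{data: Z, ack: end, err: Z}}

?Unit ↦ !Unit
  ?Bool ↦ !Bool
    μZ ↦ μZ  (rec unchanged)
      &{more,retry} ↦ ⊕{more,retry}  (&→⊕)
        case more:
          &{data,err,done} ↦ ⊕{data,err,done}  (&→⊕)
            case data:
              ⊕{retry,data} ↦ &{retry,data}  (internal→external)
                case retry:
                  Z ↦ Z
                case data:
                  end ↦ end
            case err:
              ?Str ↦ !Str
                Z ↦ Z
            case done:
              ?Bool ↦ !Bool
                end ↦ end
        case retry:
          !Unit ↦ ?Unit
            &{data,ack,err} ↦ ⊕{data,ack,err}  (&→⊕)
              case data:
                Z ↦ Z
              case ack:
                end ↦ end
              case err:
                Z ↦ Z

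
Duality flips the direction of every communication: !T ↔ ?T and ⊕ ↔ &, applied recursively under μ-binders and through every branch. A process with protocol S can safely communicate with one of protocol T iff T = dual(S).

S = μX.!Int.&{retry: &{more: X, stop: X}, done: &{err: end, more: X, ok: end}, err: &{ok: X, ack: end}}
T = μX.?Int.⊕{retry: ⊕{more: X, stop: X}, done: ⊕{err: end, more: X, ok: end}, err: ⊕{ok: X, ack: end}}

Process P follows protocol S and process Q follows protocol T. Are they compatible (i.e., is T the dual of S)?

μX | μX  ✓ (rec unchanged)
  !Int | ?Int  ✓
    &{retry,done,err} | ⊕{retry,done,err}  ✓ same labels
      • retry:
        &{more,stop} | ⊕{more,stop}  ✓ same labels
          • more:
            X | X  ✓
          • stop:
            X | X  ✓
      • done:
        &{err,more,ok} | ⊕{err,more,ok}  ✓ same labels
          • err:
            end | end  ✓
          • more:
            X | X  ✓
          • ok:
            end | end  ✓
      • err:
        &{ok,ack} | ⊕{ok,ack}  ✓ same labels
          • ok:
            X | X  ✓
          • ack:
            end | end  ✓

YES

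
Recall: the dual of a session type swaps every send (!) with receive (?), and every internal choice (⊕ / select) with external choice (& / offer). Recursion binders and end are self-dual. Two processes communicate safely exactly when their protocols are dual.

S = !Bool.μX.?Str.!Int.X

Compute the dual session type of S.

!Bool = ?Bool
  μX = μX  (μ self-dual)
    ?Str = !Str
      !Int = ?Int
        dual(X) = X

?Bool.μX.!Str.?Int.X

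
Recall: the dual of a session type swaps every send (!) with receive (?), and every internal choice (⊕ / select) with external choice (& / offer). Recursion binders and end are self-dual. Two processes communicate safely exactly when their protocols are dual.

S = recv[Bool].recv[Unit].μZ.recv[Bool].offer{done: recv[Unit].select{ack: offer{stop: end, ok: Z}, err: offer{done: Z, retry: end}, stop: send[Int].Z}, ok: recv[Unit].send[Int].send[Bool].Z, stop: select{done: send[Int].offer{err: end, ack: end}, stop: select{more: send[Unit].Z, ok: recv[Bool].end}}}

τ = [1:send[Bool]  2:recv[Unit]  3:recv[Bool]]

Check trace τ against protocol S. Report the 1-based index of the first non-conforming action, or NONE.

step 1: got send[Bool], protocol expects recv[Bool]  ✗

1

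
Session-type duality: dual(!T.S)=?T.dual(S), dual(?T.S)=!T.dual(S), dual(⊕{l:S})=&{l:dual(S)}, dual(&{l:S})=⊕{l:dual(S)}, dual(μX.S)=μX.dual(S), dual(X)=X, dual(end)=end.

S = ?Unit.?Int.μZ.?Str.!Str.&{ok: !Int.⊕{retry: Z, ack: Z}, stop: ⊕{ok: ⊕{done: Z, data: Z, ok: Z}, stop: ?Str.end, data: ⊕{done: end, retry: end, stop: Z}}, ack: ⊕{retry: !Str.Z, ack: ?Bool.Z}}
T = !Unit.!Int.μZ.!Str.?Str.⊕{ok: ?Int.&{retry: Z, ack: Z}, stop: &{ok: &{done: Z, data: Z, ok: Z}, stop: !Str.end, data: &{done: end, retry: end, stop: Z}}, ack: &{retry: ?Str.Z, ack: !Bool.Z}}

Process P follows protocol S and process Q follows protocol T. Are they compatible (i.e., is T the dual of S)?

YES

?Unit ‖ !Unit  ✓
  ?Int ‖ !Int  ✓
    μZ ‖ μZ  ✓ (rec unchanged)
      ?Str ‖ !Str  ✓
        !Str ‖ ?Str  ✓
          &{ok,stop,ack} ‖ ⊕{ok,stop,ack}  ✓ label sets agree
            case ok:
              !Int ‖ ?Int  ✓
                ⊕{retry,ack} ‖ &{retry,ack}  ✓ label sets agree
                  case retry:
                    Z ‖ Z  ✓
                  case ack:
                    Z ‖ Z  ✓
            case stop:
              ⊕{ok,stop,data} ‖ &{ok,stop,data}  ✓ label sets agree
                case ok:
                  ⊕{done,data,ok} ‖ &{done,data,ok}  ✓ label sets agree
                    case done:
                      Z ‖ Z  ✓
                    case data:
                      Z ‖ Z  ✓
                    case ok:
                      Z ‖ Z  ✓
                case stop:
                  ?Str ‖ !Str  ✓
                    end ‖ end  ✓
                case data:
                  ⊕{done,retry,stop} ‖ &{done,retry,stop}  ✓ label sets agree
                    case done:
                      end ‖ end  ✓
                    case retry:
                      end ‖ end  ✓
                    case stop:
                      Z ‖ Z  ✓
            case ack:
              ⊕{retry,ack} ‖ &{retry,ack}  ✓ label sets agree
                case retry:
                  !Str ‖ ?Str  ✓
                    Z ‖ Z  ✓
                case ack:
                  ?Bool ‖ !Bool  ✓
                    Z ‖ Z  ✓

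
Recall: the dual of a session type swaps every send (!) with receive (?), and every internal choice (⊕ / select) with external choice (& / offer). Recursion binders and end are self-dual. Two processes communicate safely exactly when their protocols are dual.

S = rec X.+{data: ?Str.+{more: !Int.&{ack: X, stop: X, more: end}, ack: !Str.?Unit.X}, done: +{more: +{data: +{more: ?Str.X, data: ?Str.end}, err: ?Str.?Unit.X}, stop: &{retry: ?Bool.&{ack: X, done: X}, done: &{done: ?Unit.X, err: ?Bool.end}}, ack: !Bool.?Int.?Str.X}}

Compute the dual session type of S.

rec X = rec X  (μ self-dual)
  +{data,done} = &{data,done}  (select→offer)
    case data:
      ?Str = !Str
        +{more,ack} = &{more,ack}  (select→offer)
          case more:
            !Int = ?Int
              &{ack,stop,more} = +{ack,stop,more}  (&→⊕)
                case ack:
                  X ↦ X
                case stop:
                  X ↦ X
                case more:
                  end ↦ end
          case ack:
            !Str = ?Str
              ?Unit = !Unit
                X ↦ X
    case done:
      +{more,stop,ack} = &{more,stop,ack}  (select→offer)
        case more:
          +{data,err} = &{data,err}  (select→offer)
            case data:
              +{more,data} = &{more,data}  (select→offer)
                case more:
                  ?Str = !Str
                    X ↦ X
                case data:
                  ?Str = !Str
                    end ↦ end
            case err:
              ?Str = !Str
                ?Unit = !Unit
                  X ↦ X
        case stop:
          &{retry,done} = +{retry,done}  (&→⊕)
            case retry:
              ?Bool = !Bool
                &{ack,done} = +{ack,done}  (&→⊕)
                  case ack:
                    X ↦ X
                  case done:
                    X ↦ X
            case done:
              &{done,err} = +{done,err}  (&→⊕)
                case done:
                  ?Unit = !Unit
                    X ↦ X
                case err:
                  ?Bool = !Bool
                    end ↦ end
        case ack:
          !Bool = ?Bool
            ?Int = !Int
              ?Str = !Str
                X ↦ X

rec X.&{data: !Str.&{more: ?Int.+{ack: X, stop: X, more: end}, ack: ?Str.!Unit.X}, done: &{more: &{data: &{more: !Str.X, data: !Str.end}, err: !Str.!Unit.X}, stop: +{retry: !Bool.+{ack: X, done: X}, done: +{done: !Unit.X, err: !Bool.end}}, ack: ?Bool.!Int.!Str.X}}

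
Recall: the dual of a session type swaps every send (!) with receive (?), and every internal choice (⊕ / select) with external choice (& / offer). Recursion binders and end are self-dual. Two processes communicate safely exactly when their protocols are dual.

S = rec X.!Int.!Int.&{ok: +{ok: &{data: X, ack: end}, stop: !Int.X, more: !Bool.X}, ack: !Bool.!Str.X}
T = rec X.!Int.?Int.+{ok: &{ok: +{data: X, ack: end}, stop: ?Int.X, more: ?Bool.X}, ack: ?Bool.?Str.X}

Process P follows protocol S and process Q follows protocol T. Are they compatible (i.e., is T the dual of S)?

NO

rec X ‖ rec X  ok (binder kept)
  !Int ‖ !Int  ✗ same direction on both sides — not dual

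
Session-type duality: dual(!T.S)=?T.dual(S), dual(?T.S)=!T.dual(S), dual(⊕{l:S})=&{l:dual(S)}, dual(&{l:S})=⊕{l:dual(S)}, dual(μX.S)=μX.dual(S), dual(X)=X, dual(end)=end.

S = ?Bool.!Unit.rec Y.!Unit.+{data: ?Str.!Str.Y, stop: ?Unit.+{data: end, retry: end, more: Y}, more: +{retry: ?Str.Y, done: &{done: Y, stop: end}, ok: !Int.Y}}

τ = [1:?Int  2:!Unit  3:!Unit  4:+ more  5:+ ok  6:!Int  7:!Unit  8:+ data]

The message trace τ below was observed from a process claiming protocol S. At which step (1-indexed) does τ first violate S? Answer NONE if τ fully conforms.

1

[1] got ?Int, protocol expects ?Bool  ✗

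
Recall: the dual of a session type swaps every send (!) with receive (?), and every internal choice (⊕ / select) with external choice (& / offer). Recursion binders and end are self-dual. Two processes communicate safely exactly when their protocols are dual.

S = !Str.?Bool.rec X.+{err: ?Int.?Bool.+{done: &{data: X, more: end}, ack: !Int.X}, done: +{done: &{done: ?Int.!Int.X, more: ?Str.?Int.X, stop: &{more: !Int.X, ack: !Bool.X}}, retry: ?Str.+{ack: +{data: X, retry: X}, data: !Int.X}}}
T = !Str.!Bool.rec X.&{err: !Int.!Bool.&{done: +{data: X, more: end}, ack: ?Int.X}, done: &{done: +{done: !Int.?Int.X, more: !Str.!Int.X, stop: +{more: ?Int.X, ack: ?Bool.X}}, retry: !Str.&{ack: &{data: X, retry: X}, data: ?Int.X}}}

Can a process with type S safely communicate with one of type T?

NO

!Str vs !Str  ✗ same direction on both sides — not dual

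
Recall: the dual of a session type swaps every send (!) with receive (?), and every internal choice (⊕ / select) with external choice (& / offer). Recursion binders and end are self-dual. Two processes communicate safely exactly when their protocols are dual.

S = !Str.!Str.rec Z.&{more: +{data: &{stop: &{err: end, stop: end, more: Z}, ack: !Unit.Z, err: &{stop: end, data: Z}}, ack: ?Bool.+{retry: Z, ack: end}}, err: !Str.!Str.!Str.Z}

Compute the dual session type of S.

?Str.?Str.rec Z.+{more: &{data: +{stop: +{err: end, stop: end, more: Z}, ack: ?Unit.Z, err: +{stop: end, data: Z}}, ack: !Bool.&{retry: Z, ack: end}}, err: ?Str.?Str.?Str.Z}

!Str = ?Str
  !Str = ?Str
    rec Z = rec Z  (μ self-dual)
      &{more,err} = +{more,err}  (external→internal)
        • more:
          +{data,ack} = &{data,ack}  (internal→external)
            • data:
              &{stop,ack,err} = +{stop,ack,err}  (external→internal)
                • stop:
                  &{err,stop,more} = +{err,stop,more}  (external→internal)
                    • err:
                      end ↦ end
                    • stop:
                      end ↦ end
                    • more:
                      Z ↦ Z
                • ack:
                  !Unit = ?Unit
                    Z ↦ Z
                • err:
                  &{stop,data} = +{stop,data}  (external→internal)
                    • stop:
                      end ↦ end
                    • data:
                      Z ↦ Z
            • ack:
              ?Bool = !Bool
                +{retry,ack} = &{retry,ack}  (internal→external)
                  • retry:
                    Z ↦ Z
                  • ack:
                    end ↦ end
        • err:
          !Str = ?Str
            !Str = ?Str
              !Str = ?Str
                Z ↦ Z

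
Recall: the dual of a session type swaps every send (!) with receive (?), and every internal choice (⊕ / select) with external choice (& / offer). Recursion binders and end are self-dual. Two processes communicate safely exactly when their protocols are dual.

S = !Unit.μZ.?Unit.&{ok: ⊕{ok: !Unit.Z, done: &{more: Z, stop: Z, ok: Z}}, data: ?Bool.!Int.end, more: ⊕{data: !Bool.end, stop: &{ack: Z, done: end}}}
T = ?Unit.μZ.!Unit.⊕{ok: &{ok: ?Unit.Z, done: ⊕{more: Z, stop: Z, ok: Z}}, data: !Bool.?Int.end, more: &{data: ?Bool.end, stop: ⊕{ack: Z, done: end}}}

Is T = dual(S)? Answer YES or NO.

!Unit vs ?Unit  ✓
  μZ vs μZ  ✓ (binder kept)
    ?Unit vs !Unit  ✓
      &{ok,data,more} vs ⊕{ok,data,more}  ✓ labels match
        • ok:
          ⊕{ok,done} vs &{ok,done}  ✓ labels match
            • ok:
              !Unit vs ?Unit  ✓
                Z vs Z  ✓
            • done:
              &{more,stop,ok} vs ⊕{more,stop,ok}  ✓ labels match
                • more:
                  Z vs Z  ✓
                • stop:
                  Z vs Z  ✓
                • ok:
                  Z vs Z  ✓
        • data:
          ?Bool vs !Bool  ✓
            !Int vs ?Int  ✓
              end vs end  ✓
        • more:
          ⊕{data,stop} vs &{data,stop}  ✓ labels match
            • data:
              !Bool vs ?Bool  ✓
                end vs end  ✓
            • stop:
              &{ack,done} vs ⊕{ack,done}  ✓ labels match
                • ack:
                  Z vs Z  ✓
                • done:
                  end vs end  ✓

YES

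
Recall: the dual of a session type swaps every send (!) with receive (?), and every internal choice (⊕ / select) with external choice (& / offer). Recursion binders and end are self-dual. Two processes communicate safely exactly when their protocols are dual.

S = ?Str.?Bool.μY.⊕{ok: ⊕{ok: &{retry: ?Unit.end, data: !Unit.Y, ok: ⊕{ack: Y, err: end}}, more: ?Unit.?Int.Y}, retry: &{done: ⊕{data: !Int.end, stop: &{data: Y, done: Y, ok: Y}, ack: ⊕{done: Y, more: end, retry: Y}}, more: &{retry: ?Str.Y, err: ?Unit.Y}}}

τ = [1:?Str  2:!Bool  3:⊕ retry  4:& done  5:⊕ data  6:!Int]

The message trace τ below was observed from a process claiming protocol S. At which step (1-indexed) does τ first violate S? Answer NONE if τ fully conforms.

2

step 1: ?Str  match  state: ?Bool.μY.…
step 2: got !Bool, protocol expects ?Bool  ✗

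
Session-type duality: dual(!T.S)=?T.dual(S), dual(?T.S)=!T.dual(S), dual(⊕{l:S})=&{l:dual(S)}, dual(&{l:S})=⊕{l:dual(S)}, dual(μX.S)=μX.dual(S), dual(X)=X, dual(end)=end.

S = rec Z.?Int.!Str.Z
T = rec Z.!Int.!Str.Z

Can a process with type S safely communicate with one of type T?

rec Z | rec Z  ✓ (μ self-dual)
  ?Int | !Int  ✓
    !Str | !Str  ✗ same direction on both sides — not dual

NO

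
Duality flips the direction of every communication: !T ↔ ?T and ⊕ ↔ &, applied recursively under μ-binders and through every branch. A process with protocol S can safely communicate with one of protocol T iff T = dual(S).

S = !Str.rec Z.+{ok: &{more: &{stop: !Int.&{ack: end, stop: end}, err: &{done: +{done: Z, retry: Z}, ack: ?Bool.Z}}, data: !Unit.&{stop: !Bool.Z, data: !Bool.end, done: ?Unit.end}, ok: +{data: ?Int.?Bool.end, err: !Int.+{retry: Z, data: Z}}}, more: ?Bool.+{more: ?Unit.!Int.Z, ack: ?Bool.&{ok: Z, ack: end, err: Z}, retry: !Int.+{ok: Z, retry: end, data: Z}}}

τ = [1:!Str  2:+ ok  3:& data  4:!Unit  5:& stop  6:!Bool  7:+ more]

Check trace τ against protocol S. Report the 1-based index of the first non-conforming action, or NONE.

[1] !Str  match  cont: rec Z.…
[2] + ok  match  cont: &{more: &{stop: !Int.&{ack: end, stop: end}, err: &{done: +{done: rec Z.…, retry: rec Z.…}, ack: ?Bool.rec Z.…}}, data: !Unit.&{stop: !Bool.rec Z.…, data: !Bool.end, done: ?Unit.end}, ok: +{data: ?Int.?Bool.end, err: !Int.+{retry: rec Z.…, data: rec Z.…}}}
[3] & data  match  cont: !Unit.&{stop: !Bool.rec Z.…, data: !Bool.end, done: ?Unit.end}
[4] !Unit  match  cont: &{stop: !Bool.rec Z.…, data: !Bool.end, done: ?Unit.end}
[5] & stop  match  cont: !Bool.rec Z.…
[6] !Bool  match  cont: rec Z.…
[7] + more  match  cont: ?Bool.+{more: ?Unit.!Int.rec Z.…, ack: ?Bool.&{ok: rec Z.…, ack: end, err: rec Z.…}, retry: !Int.+{ok: rec Z.…, retry: end, data: rec Z.…}}
τ conforms to S (length 7)

NONE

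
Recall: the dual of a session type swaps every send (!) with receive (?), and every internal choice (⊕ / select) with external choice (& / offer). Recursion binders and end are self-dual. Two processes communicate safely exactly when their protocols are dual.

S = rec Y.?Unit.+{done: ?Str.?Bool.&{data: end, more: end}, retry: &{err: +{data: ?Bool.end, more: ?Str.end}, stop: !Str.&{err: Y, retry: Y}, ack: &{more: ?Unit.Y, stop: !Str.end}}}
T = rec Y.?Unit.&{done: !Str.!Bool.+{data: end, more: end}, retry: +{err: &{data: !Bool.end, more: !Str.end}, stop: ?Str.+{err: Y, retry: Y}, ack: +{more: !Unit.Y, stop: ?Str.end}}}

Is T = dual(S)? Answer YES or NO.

rec Y ‖ rec Y  match (rec unchanged)
  ?Unit ‖ ?Unit  ✗ same direction on both sides — not dual

NO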